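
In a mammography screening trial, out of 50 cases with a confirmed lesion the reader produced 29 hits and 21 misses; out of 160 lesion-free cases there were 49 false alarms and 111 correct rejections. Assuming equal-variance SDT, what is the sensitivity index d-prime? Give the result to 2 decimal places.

d-prime = 0.71

H = 29/50 = 0.5800
FA = 49/160 = 0.3063
z(H) = 0.202
z(FA) = -0.506
d' = z(H) − z(FA) = 0.202 − (-0.506) = 0.708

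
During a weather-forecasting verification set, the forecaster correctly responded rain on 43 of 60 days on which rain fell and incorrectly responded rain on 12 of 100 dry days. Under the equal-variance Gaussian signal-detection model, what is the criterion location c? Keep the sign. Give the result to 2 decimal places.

c = 0.30

H = 43/60 = 0.7167
FA = 12/100 = 0.1200
Φ⁻¹(H) = Φ⁻¹(0.7167) = 0.573
Φ⁻¹(FA) = Φ⁻¹(0.1200) = -1.175
c = −½·[z(H) + z(FA)] = −0.5 × (0.573 + (-1.175)) = 0.301
c > 0: the forecaster has a conservative response bias.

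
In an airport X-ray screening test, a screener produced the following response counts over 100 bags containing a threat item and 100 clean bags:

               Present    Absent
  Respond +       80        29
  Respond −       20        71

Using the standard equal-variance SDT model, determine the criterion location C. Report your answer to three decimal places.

H = 80/100 = 0.8000
FA = 29/100 = 0.2900
z(H) = 0.8416
z(FA) = -0.5534
c = −½·[z(H) + z(FA)] = −0.5 × (0.8416 + (-0.5534)) = -0.1441

C = -0.144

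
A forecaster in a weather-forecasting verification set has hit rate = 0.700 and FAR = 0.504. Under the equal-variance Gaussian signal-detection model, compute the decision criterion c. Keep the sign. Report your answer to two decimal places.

z(H) = z(0.700) = 0.5244
z(FA) = z(0.504) = 0.0100
c = −½·[z(H) + z(FA)] = −0.5 × (0.5244 + 0.0100) = -0.2672

c = -0.27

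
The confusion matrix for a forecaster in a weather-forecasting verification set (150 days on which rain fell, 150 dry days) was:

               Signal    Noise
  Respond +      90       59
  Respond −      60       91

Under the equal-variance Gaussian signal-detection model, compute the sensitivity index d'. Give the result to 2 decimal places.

H = 90/150 = 0.6000
FA = 59/150 = 0.3933
z(H) = 0.253
z(FA) = -0.271
d' = z(H) − z(FA) = 0.253 − (-0.271) = 0.524

d' = 0.52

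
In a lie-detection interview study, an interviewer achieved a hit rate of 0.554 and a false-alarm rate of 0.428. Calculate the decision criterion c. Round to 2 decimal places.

z(H) = 0.1358
z(FA) = -0.1815
c = −½·[z(H) + z(FA)] = −0.5 × (0.1358 + (-0.1815)) = 0.02285
c > 0: the interviewer has a conservative response bias.

c = 0.02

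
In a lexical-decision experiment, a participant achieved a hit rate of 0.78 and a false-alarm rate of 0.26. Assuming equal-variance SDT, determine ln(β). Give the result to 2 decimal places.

z(H) = z(0.78) = 0.772
z(FA) = z(0.26) = -0.643
ln β = −½·[z(H)² − z(FA)²] = −0.5 × (0.596 − 0.413) = -0.0915

ln β = -0.09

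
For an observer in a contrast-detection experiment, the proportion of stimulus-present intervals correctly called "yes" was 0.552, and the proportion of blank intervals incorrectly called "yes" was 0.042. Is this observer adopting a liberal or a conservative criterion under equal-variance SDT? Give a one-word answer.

z(H) = 0.131, z(FA) = -1.728
c = −½·(z(H) + z(FA)) = 0.7985
c > 0 → conservative criterion (biased toward responding “no”).

conservative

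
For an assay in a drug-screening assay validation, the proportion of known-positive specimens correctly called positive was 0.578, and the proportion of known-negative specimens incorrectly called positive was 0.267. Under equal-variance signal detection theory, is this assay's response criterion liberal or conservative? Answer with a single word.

conservative

z(H) = 0.197, z(FA) = -0.622
c = −½·(z(H) + z(FA)) = 0.2125
c > 0 → conservative criterion (biased toward responding “no”).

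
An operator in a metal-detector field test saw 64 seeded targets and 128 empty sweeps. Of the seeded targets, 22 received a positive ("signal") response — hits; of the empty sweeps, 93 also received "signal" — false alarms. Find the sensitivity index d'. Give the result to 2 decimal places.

H = 22/64 = 0.3438
FA = 93/128 = 0.7266
Φ⁻¹(H) = -0.4021
Φ⁻¹(FA) = 0.6026
d' = z(H) − z(FA) = -0.4021 − 0.6026 = -1.0047

d' = -1.00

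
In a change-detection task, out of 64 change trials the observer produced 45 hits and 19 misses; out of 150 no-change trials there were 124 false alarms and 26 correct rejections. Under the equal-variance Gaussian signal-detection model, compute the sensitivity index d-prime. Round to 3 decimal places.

H = 45/64 = 0.7031
FA = 124/150 = 0.8267
Φ⁻¹(0.7031) = 0.5333, Φ⁻¹(0.8267) = 0.9412
d' = z(H) − z(FA) = 0.5333 − 0.9412 = -0.4079

d-prime = -0.408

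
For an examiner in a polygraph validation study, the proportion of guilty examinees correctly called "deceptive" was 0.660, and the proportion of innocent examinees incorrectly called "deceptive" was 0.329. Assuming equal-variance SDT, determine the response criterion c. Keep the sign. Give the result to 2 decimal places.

z(0.660) = 0.412, z(0.329) = -0.443
c = −½·[z(H) + z(FA)] = −0.5 × (0.412 + (-0.443)) = 0.0155

c = 0.02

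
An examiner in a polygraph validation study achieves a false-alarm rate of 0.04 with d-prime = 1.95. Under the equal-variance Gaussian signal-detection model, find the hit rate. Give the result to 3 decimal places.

hit rate = 0.579

z(false-alarm rate) = z(0.04) = -1.7507
z(H) = z(FA) + d' = -1.7507 + 1.95 = 0.1993
hit rate = Φ(0.1993) = 0.5790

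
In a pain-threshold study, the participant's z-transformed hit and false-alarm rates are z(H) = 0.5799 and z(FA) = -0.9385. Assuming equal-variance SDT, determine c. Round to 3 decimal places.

c = 0.179

c = −½·[z(H) + z(FA)] = −½·(0.5799 + (-0.9385)) = 0.1793
c > 0: the participant has a conservative response bias.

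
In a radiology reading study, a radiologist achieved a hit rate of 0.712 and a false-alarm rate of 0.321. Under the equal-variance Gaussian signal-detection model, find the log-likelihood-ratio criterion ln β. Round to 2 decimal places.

ln β = -0.05

z(H) = 0.559
z(FA) = -0.465
ln β = −½·[z(H)² − z(FA)²] = −0.5 × (0.312 − 0.216) = -0.048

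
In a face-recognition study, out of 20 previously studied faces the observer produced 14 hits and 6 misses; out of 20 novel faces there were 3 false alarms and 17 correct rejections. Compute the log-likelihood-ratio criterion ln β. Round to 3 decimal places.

H = 14/20 = 0.7000
FA = 3/20 = 0.1500
z(H) = z(0.7000) = 0.5244
z(FA) = z(0.1500) = -1.0364
ln β = −½·[z(H)² − z(FA)²] = −0.5 × (0.2750 − 1.0741) = 0.39955

ln β = 0.400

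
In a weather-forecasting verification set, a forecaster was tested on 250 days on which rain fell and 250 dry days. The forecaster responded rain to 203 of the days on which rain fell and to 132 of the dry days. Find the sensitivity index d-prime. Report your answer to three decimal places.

H = 203/250 = 0.8120
FA = 132/250 = 0.5280
Φ⁻¹(H) = Φ⁻¹(0.8120) = 0.8853
Φ⁻¹(FA) = Φ⁻¹(0.5280) = 0.0702
d' = z(H) − z(FA) = 0.8853 − 0.0702 = 0.8151

d-prime = 0.815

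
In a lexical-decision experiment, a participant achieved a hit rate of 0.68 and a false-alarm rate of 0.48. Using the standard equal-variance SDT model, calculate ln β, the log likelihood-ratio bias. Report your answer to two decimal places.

ln β = -0.11

z(H) = 0.468
z(FA) = -0.050
ln β = −½·[z(H)² − z(FA)²] = −0.5 × (0.219 − 0.003) = -0.108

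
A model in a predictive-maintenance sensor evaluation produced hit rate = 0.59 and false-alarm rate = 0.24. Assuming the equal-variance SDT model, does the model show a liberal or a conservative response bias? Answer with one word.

z(H) = 0.228, z(FA) = -0.706
c = −½·(z(H) + z(FA)) = 0.239
c > 0 → conservative criterion (biased toward responding “no”).

conservative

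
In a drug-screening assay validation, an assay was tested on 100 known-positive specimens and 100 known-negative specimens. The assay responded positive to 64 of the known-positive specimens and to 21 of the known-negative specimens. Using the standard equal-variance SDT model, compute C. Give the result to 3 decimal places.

H = 64/100 = 0.6400
FA = 21/100 = 0.2100
z(H) = 0.3585
z(FA) = -0.8064
c = −½·[z(H) + z(FA)] = −0.5 × (0.3585 + (-0.8064)) = 0.22395
c > 0: the assay has a conservative response bias.

C = 0.224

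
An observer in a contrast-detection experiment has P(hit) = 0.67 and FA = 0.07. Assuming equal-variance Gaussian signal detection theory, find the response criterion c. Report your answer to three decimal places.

z(H) = 0.4399
z(FA) = -1.4758
c = −½·[z(H) + z(FA)] = −0.5 × (0.4399 + (-1.4758)) = 0.51795
c > 0: the observer has a conservative response bias.

c = 0.518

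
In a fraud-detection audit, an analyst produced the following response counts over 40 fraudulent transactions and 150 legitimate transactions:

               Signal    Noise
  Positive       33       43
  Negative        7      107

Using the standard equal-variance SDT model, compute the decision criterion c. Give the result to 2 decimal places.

H = 33/40 = 0.8250
FA = 43/150 = 0.2867
z(H) = z(0.8250) = 0.935
z(FA) = z(0.2867) = -0.563
c = −½·[z(H) + z(FA)] = −0.5 × (0.935 + (-0.563)) = -0.186
c < 0: the analyst has a liberal response bias.

c = -0.19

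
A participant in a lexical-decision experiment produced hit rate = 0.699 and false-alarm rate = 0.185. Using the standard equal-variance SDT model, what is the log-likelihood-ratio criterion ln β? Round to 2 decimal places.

ln β = 0.27

Φ⁻¹(0.699) = 0.522, Φ⁻¹(0.185) = -0.896
ln β = −½·[z(H)² − z(FA)²] = −0.5 × (0.272 − 0.803) = 0.2655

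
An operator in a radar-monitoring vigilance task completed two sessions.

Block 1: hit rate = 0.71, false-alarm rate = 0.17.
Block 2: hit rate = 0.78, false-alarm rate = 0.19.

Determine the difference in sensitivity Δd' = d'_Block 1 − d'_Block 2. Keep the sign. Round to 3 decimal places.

Δd' = -0.143

Block 1: z(0.71) = 0.5534, z(0.17) = -0.9542, d' = 1.5076
Block 2: z(0.78) = 0.7722, z(0.19) = -0.8779, d' = 1.6501
Δd' = d'_Block 1 − d'_Block 2 = 1.5076 − 1.6501 = -0.1425
Block 2 has the higher sensitivity.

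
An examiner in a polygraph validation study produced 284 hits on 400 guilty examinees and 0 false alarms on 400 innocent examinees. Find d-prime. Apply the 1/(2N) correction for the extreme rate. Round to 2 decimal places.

d-prime = 3.58

The false-alarm rate is 0/400 = 0, so apply the 1/(2N) correction: FA → 1/(2·400) = 0.00125.
z(H) = z(0.71000) = 0.553
z(FA) = z(0.00125) = -3.023
d' = 0.553 − (-3.023) = 3.576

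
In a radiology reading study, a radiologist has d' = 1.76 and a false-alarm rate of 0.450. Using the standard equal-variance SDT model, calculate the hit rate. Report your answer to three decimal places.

hit rate = 0.949

z(false-alarm rate) = z(0.450) = -0.1257
z(H) = z(FA) + d' = -0.1257 + 1.76 = 1.6343
hit rate = Φ(1.6343) = 0.9489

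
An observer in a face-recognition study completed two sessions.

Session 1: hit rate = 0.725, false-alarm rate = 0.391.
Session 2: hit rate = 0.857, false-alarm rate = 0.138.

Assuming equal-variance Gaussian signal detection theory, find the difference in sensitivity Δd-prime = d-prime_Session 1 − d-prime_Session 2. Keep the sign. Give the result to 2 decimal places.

Δd-prime = -1.28

Session 1: z(0.725) = 0.598, z(0.391) = -0.277, d' = 0.875
Session 2: z(0.857) = 1.067, z(0.138) = -1.089, d' = 2.156
Δd' = d'_Session 1 − d'_Session 2 = 0.875 − 2.156 = -1.281
Session 2 has the higher sensitivity.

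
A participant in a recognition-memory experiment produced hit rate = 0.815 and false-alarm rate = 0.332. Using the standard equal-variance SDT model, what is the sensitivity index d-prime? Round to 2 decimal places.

d-prime = 1.33

Φ⁻¹(H) = Φ⁻¹(0.815) = 0.8965
Φ⁻¹(FA) = Φ⁻¹(0.332) = -0.4344
d' = z(H) − z(FA) = 0.8965 − (-0.4344) = 1.3309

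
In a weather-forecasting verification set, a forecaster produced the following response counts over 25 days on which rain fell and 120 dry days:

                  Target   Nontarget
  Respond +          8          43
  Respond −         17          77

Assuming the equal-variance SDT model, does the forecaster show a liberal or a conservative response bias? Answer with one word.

z(H) = -0.468, z(FA) = -0.363
c = −½·(z(H) + z(FA)) = 0.4155
c > 0 → conservative criterion (biased toward responding “no”).

conservative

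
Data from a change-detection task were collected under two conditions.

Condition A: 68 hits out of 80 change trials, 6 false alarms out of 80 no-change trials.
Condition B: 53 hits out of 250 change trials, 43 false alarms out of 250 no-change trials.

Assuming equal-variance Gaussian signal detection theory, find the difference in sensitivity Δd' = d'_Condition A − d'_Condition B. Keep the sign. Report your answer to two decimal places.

Δd' = 2.33

Condition A: z(0.8500) = 1.036, z(0.0750) = -1.440, d' = 2.476
Condition B: z(0.2120) = -0.800, z(0.1720) = -0.946, d' = 0.146
Δd' = d'_Condition A − d'_Condition B = 2.476 − 0.146 = 2.330
Condition A has the higher sensitivity.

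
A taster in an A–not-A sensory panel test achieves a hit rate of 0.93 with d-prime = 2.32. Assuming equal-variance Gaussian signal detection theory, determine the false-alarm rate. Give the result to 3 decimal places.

false-alarm rate = 0.199

z(hit rate) = z(0.93) = 1.4758
z(FA) = z(H) − d' = 1.4758 − 2.32 = -0.8442
false-alarm rate = Φ(-0.8442) = 0.1993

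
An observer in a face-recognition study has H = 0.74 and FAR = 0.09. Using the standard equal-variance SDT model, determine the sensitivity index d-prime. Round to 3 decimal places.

Φ⁻¹(0.74) = 0.6433, Φ⁻¹(0.09) = -1.3408
d' = z(H) − z(FA) = 0.6433 − (-1.3408) = 1.9841

d-prime = 1.984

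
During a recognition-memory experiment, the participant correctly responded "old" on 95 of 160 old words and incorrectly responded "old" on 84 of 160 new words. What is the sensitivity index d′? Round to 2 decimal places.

d′ = 0.17

H = 95/160 = 0.5938
FA = 84/160 = 0.5250
z(0.5938) = 0.237, z(0.5250) = 0.063
d' = z(H) − z(FA) = 0.237 − 0.063 = 0.174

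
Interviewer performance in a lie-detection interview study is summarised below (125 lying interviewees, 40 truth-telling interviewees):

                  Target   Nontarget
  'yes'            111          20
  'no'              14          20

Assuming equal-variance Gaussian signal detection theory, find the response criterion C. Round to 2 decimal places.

C = -0.61

H = 111/125 = 0.8880
FA = 20/40 = 0.5000
z(H) = z(0.8880) = 1.216
z(FA) = z(0.5000) = 0.000
c = −½·[z(H) + z(FA)] = −0.5 × (1.216 + 0.000) = -0.608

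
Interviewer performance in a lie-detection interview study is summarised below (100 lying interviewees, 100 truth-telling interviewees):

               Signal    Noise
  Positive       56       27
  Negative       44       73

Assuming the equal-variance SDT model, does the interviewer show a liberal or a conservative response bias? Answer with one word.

z(H) = 0.151, z(FA) = -0.613
c = −½·(z(H) + z(FA)) = 0.231
c > 0 → conservative criterion (biased toward responding “no”).

conservative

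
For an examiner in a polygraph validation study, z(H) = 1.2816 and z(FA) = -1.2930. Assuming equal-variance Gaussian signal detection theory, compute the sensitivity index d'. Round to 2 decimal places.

d' = 2.57

d' = z(H) − z(FA) = 1.2816 − (-1.2930) = 2.5746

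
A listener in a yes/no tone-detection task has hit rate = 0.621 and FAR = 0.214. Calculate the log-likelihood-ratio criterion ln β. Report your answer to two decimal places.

z(0.621) = 0.308, z(0.214) = -0.793
ln β = −½·[z(H)² − z(FA)²] = −0.5 × (0.095 − 0.629) = 0.267

ln β = 0.27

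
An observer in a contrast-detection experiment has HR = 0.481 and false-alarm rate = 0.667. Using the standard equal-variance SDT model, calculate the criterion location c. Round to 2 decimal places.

z(H) = z(0.481) = -0.0476
z(FA) = z(0.667) = 0.4316
c = −½·[z(H) + z(FA)] = −0.5 × (-0.0476 + 0.4316) = -0.1920
c < 0: the observer has a liberal response bias.

c = -0.19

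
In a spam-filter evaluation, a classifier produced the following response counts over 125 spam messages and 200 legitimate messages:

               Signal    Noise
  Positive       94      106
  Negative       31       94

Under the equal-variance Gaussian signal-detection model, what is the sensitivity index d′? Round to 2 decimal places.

H = 94/125 = 0.7520
FA = 106/200 = 0.5300
z(0.7520) = 0.6808, z(0.5300) = 0.0753
d' = z(H) − z(FA) = 0.6808 − 0.0753 = 0.6055

d′ = 0.61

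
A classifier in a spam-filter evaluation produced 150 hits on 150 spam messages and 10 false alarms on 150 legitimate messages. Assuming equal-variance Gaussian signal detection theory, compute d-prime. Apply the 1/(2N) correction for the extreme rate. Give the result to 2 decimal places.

d-prime = 4.21

The hit rate is 150/150 = 1, so apply the 1/(2N) correction: H → 1 − 1/(2·150) = 0.99667.
z(H) = z(0.99667) = 2.713
z(FA) = z(0.06667) = -1.501
d' = 2.713 − (-1.501) = 4.214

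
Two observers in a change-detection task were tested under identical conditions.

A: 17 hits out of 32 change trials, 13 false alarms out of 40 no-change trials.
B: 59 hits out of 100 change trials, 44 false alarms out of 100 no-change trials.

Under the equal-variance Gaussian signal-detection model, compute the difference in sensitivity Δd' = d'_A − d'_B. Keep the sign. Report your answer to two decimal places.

Δd' = 0.15

A: z(0.5312) = 0.078, z(0.3250) = -0.454, d' = 0.532
B: z(0.5900) = 0.228, z(0.4400) = -0.151, d' = 0.379
Δd' = d'_A − d'_B = 0.532 − 0.379 = 0.153
A has the higher sensitivity.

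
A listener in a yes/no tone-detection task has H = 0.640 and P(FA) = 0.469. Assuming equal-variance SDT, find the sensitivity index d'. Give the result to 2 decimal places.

d' = 0.44

z(H) = z(0.640) = 0.358
z(FA) = z(0.469) = -0.078
d' = z(H) − z(FA) = 0.358 − (-0.078) = 0.436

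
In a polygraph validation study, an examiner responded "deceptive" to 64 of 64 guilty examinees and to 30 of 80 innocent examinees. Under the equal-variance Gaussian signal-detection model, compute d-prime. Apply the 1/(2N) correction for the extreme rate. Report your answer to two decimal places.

The hit rate is 64/64 = 1, so apply the 1/(2N) correction: H → 1 − 1/(2·64) = 0.99219.
z(H) = z(0.99219) = 2.418
z(FA) = z(0.37500) = -0.319
d' = 2.418 − (-0.319) = 2.737

d-prime = 2.74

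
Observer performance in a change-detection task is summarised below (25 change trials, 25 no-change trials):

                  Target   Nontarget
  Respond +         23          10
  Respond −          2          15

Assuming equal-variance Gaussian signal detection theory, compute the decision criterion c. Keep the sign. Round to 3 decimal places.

H = 23/25 = 0.9200
FA = 10/25 = 0.4000
z(H) = z(0.9200) = 1.4051
z(FA) = z(0.4000) = -0.2533
c = −½·[z(H) + z(FA)] = −0.5 × (1.4051 + (-0.2533)) = -0.5759

c = -0.576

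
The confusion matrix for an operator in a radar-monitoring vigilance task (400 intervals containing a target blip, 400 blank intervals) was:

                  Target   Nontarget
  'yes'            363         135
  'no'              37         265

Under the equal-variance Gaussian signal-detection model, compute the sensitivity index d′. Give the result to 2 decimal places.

H = 363/400 = 0.9075
FA = 135/400 = 0.3375
z(H) = z(0.9075) = 1.3255
z(FA) = z(0.3375) = -0.4193
d' = z(H) − z(FA) = 1.3255 − (-0.4193) = 1.7448

d′ = 1.74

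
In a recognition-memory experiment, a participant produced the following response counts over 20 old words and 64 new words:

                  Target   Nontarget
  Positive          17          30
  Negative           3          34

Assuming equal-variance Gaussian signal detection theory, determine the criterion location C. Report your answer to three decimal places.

H = 17/20 = 0.8500
FA = 30/64 = 0.4688
Φ⁻¹(H) = 1.0364
Φ⁻¹(FA) = -0.0783
c = −½·[z(H) + z(FA)] = −0.5 × (1.0364 + (-0.0783)) = -0.47905
c < 0: the participant has a liberal response bias.

C = -0.479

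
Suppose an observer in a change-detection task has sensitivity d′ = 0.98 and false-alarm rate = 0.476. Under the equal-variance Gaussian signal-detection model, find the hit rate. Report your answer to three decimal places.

hit rate = 0.821

z(false-alarm rate) = z(0.476) = -0.0602
z(H) = z(FA) + d' = -0.0602 + 0.98 = 0.9198
hit rate = Φ(0.9198) = 0.8212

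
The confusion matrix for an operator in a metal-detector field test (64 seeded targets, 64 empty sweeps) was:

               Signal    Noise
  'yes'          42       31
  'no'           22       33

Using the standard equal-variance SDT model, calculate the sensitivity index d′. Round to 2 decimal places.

d′ = 0.44

H = 42/64 = 0.6562
FA = 31/64 = 0.4844
z(H) = z(0.6562) = 0.4021
z(FA) = z(0.4844) = -0.0391
d' = z(H) − z(FA) = 0.4021 − (-0.0391) = 0.4412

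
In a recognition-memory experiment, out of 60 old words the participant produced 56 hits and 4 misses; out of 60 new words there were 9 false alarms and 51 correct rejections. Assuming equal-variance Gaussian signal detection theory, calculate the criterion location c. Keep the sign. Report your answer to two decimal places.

H = 56/60 = 0.9333
FA = 9/60 = 0.1500
z(H) = z(0.9333) = 1.5008
z(FA) = z(0.1500) = -1.0364
c = −½·[z(H) + z(FA)] = −0.5 × (1.5008 + (-1.0364)) = -0.2322
c < 0: the participant has a liberal response bias.

c = -0.23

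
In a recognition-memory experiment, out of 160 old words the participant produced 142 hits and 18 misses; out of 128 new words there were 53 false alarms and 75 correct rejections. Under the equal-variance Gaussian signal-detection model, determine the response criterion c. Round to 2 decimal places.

H = 142/160 = 0.8875
FA = 53/128 = 0.4141
z(0.8875) = 1.213, z(0.4141) = -0.217
c = −½·[z(H) + z(FA)] = −0.5 × (1.213 + (-0.217)) = -0.498

c = -0.50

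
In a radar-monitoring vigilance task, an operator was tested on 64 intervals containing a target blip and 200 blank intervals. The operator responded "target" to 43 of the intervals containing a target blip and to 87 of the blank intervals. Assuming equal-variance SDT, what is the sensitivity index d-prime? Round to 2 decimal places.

H = 43/64 = 0.6719
FA = 87/200 = 0.4350
z(0.6719) = 0.445, z(0.4350) = -0.164
d' = z(H) − z(FA) = 0.445 − (-0.164) = 0.609

d-prime = 0.61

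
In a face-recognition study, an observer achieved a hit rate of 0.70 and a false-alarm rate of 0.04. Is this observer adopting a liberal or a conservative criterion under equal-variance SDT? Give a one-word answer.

z(H) = 0.524, z(FA) = -1.751
c = −½·(z(H) + z(FA)) = 0.6135
c > 0 → conservative criterion (biased toward responding “no”).

conservative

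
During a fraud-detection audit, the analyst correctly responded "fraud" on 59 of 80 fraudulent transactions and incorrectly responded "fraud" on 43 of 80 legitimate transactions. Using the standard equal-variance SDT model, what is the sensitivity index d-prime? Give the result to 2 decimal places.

H = 59/80 = 0.7375
FA = 43/80 = 0.5375
z(H) = z(0.7375) = 0.636
z(FA) = z(0.5375) = 0.094
d' = z(H) − z(FA) = 0.636 − 0.094 = 0.542

d-prime = 0.54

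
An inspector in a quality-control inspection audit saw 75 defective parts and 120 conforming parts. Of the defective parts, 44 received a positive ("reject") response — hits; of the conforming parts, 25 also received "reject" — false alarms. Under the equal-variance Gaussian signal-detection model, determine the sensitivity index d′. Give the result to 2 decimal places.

H = 44/75 = 0.5867
FA = 25/120 = 0.2083
Φ⁻¹(H) = 0.2191
Φ⁻¹(FA) = -0.8123
d' = z(H) − z(FA) = 0.2191 − (-0.8123) = 1.0314

d′ = 1.03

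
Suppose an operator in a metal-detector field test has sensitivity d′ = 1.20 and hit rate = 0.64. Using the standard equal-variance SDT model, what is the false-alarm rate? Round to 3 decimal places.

z(hit rate) = z(0.64) = 0.3585
z(FA) = z(H) − d' = 0.3585 − 1.20 = -0.8415
false-alarm rate = Φ(-0.8415) = 0.2000

false-alarm rate = 0.200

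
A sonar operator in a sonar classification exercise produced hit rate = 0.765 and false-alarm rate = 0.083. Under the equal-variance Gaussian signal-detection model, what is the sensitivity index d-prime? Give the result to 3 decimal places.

Φ⁻¹(0.765) = 0.7225, Φ⁻¹(0.083) = -1.3852
d' = z(H) − z(FA) = 0.7225 − (-1.3852) = 2.1077

d-prime = 2.108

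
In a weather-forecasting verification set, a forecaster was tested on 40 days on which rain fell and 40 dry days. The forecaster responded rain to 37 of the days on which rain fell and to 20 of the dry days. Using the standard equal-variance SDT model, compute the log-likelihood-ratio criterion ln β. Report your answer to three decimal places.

H = 37/40 = 0.9250
FA = 20/40 = 0.5000
Φ⁻¹(0.9250) = 1.4395, Φ⁻¹(0.5000) = 0.0000
ln β = −½·[z(H)² − z(FA)²] = −0.5 × (2.0722 − 0.0000) = -1.0361

ln β = -1.036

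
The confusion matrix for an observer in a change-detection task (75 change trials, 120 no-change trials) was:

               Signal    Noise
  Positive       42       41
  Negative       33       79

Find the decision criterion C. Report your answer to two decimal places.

H = 42/75 = 0.5600
FA = 41/120 = 0.3417
z(H) = 0.1510
z(FA) = -0.4078
c = −½·[z(H) + z(FA)] = −0.5 × (0.1510 + (-0.4078)) = 0.1284

C = 0.13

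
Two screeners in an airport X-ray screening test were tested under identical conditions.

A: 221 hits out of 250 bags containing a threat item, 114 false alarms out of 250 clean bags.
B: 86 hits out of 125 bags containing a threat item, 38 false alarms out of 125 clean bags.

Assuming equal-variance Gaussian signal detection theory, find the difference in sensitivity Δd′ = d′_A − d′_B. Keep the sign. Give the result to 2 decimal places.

A: z(0.8840) = 1.195, z(0.4560) = -0.111, d' = 1.306
B: z(0.6880) = 0.490, z(0.3040) = -0.513, d' = 1.003
Δd' = d'_A − d'_B = 1.306 − 1.003 = 0.303
A has the higher sensitivity.

Δd′ = 0.30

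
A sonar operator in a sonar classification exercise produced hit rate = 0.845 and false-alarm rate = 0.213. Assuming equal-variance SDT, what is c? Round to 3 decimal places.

z(H) = 1.0152
z(FA) = -0.7961
c = −½·[z(H) + z(FA)] = −0.5 × (1.0152 + (-0.7961)) = -0.10955
c < 0: the sonar operator has a liberal response bias.

c = -0.110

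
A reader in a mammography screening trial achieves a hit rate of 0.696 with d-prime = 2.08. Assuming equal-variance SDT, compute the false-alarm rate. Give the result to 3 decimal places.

false-alarm rate = 0.059

z(hit rate) = z(0.696) = 0.5129
z(FA) = z(H) − d' = 0.5129 − 2.08 = -1.5671
false-alarm rate = Φ(-1.5671) = 0.0585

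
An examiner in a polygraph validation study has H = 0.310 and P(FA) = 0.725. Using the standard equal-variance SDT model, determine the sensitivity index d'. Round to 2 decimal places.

Φ⁻¹(H) = Φ⁻¹(0.310) = -0.496
Φ⁻¹(FA) = Φ⁻¹(0.725) = 0.598
d' = z(H) − z(FA) = -0.496 − 0.598 = -1.094

d' = -1.09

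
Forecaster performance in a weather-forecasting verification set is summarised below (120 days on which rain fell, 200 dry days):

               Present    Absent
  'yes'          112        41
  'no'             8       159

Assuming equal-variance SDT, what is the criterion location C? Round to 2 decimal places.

C = -0.34

H = 112/120 = 0.9333
FA = 41/200 = 0.2050
Φ⁻¹(H) = 1.501
Φ⁻¹(FA) = -0.824
c = −½·[z(H) + z(FA)] = −0.5 × (1.501 + (-0.824)) = -0.3385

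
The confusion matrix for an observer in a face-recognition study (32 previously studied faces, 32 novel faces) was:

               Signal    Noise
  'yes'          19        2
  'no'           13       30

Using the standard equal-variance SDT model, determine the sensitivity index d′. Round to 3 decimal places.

H = 19/32 = 0.5938
FA = 2/32 = 0.0625
z(H) = z(0.5938) = 0.2373
z(FA) = z(0.0625) = -1.5341
d' = z(H) − z(FA) = 0.2373 − (-1.5341) = 1.7714

d′ = 1.771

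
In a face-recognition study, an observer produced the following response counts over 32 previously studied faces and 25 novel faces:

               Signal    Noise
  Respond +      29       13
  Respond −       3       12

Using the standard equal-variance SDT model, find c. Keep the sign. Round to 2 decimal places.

c = -0.68

H = 29/32 = 0.9062
FA = 13/25 = 0.5200
z(H) = z(0.9062) = 1.318
z(FA) = z(0.5200) = 0.050
c = −½·[z(H) + z(FA)] = −0.5 × (1.318 + 0.050) = -0.684
c < 0: the observer has a liberal response bias.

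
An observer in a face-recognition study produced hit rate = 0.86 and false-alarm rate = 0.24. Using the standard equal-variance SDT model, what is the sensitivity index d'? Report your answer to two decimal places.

d' = 1.79

z(0.86) = 1.0803, z(0.24) = -0.7063
d' = z(H) − z(FA) = 1.0803 − (-0.7063) = 1.7866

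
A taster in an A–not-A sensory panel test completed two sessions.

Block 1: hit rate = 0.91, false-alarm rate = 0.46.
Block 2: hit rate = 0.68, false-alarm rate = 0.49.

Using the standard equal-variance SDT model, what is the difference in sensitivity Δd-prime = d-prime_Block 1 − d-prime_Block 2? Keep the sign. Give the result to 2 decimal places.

Δd-prime = 0.95

Block 1: z(0.91) = 1.341, z(0.46) = -0.100, d' = 1.441
Block 2: z(0.68) = 0.468, z(0.49) = -0.025, d' = 0.493
Δd' = d'_Block 1 − d'_Block 2 = 1.441 − 0.493 = 0.948
Block 1 has the higher sensitivity.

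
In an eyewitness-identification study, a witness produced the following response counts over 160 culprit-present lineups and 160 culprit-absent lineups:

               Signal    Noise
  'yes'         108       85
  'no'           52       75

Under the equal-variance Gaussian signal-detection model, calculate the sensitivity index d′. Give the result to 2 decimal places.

d′ = 0.38

H = 108/160 = 0.6750
FA = 85/160 = 0.5312
Φ⁻¹(0.6750) = 0.454, Φ⁻¹(0.5312) = 0.078
d' = z(H) − z(FA) = 0.454 − 0.078 = 0.376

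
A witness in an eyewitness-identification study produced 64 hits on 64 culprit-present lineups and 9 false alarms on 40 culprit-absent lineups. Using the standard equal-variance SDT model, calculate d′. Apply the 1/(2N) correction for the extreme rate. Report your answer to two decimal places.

The hit rate is 64/64 = 1, so apply the 1/(2N) correction: H → 1 − 1/(2·64) = 0.99219.
z(H) = z(0.99219) = 2.418
z(FA) = z(0.22500) = -0.755
d' = 2.418 − (-0.755) = 3.173

d′ = 3.17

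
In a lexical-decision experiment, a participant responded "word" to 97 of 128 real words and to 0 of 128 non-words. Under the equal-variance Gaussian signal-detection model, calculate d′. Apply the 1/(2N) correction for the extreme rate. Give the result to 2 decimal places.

d′ = 3.36

The false-alarm rate is 0/128 = 0, so apply the 1/(2N) correction: FA → 1/(2·128) = 0.00391.
z(H) = z(0.75781) = 0.699
z(FA) = z(0.00391) = -2.660
d' = 0.699 − (-2.660) = 3.359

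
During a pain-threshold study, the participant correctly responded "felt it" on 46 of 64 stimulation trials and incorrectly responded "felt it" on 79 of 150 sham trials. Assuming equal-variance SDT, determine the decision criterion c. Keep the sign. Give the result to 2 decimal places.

c = -0.32

H = 46/64 = 0.7188
FA = 79/150 = 0.5267
z(0.7188) = 0.5793, z(0.5267) = 0.0670
c = −½·[z(H) + z(FA)] = −0.5 × (0.5793 + 0.0670) = -0.32315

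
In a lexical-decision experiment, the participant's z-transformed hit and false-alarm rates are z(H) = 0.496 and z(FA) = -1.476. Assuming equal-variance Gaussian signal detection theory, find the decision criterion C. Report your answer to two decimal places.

C = 0.49

c = −½·[z(H) + z(FA)] = −½·(0.496 + (-1.476)) = 0.490
c > 0: the participant has a conservative response bias.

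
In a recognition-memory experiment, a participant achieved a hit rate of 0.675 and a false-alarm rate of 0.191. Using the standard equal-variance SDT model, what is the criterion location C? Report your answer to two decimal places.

C = 0.21

z(H) = 0.4538
z(FA) = -0.8742
c = −½·[z(H) + z(FA)] = −0.5 × (0.4538 + (-0.8742)) = 0.2102
c > 0: the participant has a conservative response bias.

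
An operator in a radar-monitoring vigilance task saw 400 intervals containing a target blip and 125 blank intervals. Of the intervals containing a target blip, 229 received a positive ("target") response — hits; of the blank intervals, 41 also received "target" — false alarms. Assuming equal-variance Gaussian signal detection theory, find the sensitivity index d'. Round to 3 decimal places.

H = 229/400 = 0.5725
FA = 41/125 = 0.3280
z(0.5725) = 0.1827, z(0.3280) = -0.4454
d' = z(H) − z(FA) = 0.1827 − (-0.4454) = 0.6281

d' = 0.628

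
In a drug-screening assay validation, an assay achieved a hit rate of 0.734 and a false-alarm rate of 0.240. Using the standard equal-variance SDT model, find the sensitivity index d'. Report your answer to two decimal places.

d' = 1.33

z(H) = z(0.734) = 0.6250
z(FA) = z(0.240) = -0.7063
d' = z(H) − z(FA) = 0.6250 − (-0.7063) = 1.3313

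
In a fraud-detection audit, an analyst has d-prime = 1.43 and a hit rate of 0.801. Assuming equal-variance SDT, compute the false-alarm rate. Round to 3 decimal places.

z(hit rate) = z(0.801) = 0.8452
z(FA) = z(H) − d' = 0.8452 − 1.43 = -0.5848
false-alarm rate = Φ(-0.5848) = 0.2793

false-alarm rate = 0.279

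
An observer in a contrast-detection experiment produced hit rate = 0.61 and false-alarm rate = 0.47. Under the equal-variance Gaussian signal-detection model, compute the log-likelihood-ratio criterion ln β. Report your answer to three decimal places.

z(0.61) = 0.2793, z(0.47) = -0.0753
ln β = −½·[z(H)² − z(FA)²] = −0.5 × (0.0780 − 0.0057) = -0.03615

ln β = -0.036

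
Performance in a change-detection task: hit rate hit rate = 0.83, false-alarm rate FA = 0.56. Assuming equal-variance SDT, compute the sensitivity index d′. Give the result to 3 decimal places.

z(H) = 0.9542
z(FA) = 0.1510
d' = z(H) − z(FA) = 0.9542 − 0.1510 = 0.8032

d′ = 0.803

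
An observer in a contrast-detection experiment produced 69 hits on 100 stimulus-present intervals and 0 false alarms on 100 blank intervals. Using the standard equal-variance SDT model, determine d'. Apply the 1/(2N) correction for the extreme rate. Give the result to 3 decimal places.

d' = 3.072

The false-alarm rate is 0/100 = 0, so apply the 1/(2N) correction: FA → 1/(2·100) = 0.00500.
z(H) = z(0.69000) = 0.4959
z(FA) = z(0.00500) = -2.5758
d' = 0.4959 − (-2.5758) = 3.0717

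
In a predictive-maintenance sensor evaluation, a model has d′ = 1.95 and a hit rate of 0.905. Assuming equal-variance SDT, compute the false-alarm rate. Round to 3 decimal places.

false-alarm rate = 0.261

z(hit rate) = z(0.905) = 1.3106
z(FA) = z(H) − d' = 1.3106 − 1.95 = -0.6394
false-alarm rate = Φ(-0.6394) = 0.2613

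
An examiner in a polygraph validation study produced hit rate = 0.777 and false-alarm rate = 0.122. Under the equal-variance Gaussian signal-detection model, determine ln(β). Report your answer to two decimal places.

ln β = 0.39

Φ⁻¹(0.777) = 0.762, Φ⁻¹(0.122) = -1.165
ln β = −½·[z(H)² − z(FA)²] = −0.5 × (0.581 − 1.357) = 0.388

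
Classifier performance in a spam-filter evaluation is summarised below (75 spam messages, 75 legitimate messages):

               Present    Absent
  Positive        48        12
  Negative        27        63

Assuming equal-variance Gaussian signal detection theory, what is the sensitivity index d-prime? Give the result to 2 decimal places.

d-prime = 1.35

H = 48/75 = 0.6400
FA = 12/75 = 0.1600
Φ⁻¹(H) = Φ⁻¹(0.6400) = 0.358
Φ⁻¹(FA) = Φ⁻¹(0.1600) = -0.994
d' = z(H) − z(FA) = 0.358 − (-0.994) = 1.352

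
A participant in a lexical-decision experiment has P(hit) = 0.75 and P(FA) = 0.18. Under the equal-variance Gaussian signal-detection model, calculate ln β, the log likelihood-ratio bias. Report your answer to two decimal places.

ln β = 0.19

z(0.75) = 0.674, z(0.18) = -0.915
ln β = −½·[z(H)² − z(FA)²] = −0.5 × (0.454 − 0.837) = 0.1915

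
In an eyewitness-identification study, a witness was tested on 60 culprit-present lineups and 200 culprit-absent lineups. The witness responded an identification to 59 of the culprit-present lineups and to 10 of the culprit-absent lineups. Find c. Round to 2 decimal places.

c = -0.24

H = 59/60 = 0.9833
FA = 10/200 = 0.0500
Φ⁻¹(H) = 2.1272
Φ⁻¹(FA) = -1.6449
c = −½·[z(H) + z(FA)] = −0.5 × (2.1272 + (-1.6449)) = -0.24115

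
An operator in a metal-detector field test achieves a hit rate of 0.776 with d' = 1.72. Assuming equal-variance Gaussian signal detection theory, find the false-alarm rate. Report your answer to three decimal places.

z(hit rate) = z(0.776) = 0.7588
z(FA) = z(H) − d' = 0.7588 − 1.72 = -0.9612
false-alarm rate = Φ(-0.9612) = 0.1682

false-alarm rate = 0.168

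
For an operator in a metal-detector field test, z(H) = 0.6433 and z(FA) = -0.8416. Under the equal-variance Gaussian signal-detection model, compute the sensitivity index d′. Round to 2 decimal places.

d' = z(H) − z(FA) = 0.6433 − (-0.8416) = 1.4849

d′ = 1.48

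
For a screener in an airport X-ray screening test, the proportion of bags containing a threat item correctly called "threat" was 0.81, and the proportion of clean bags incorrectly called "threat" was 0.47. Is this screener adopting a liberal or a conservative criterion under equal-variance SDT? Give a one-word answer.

z(H) = 0.878, z(FA) = -0.075
c = −½·(z(H) + z(FA)) = -0.4015
c < 0 → liberal criterion (biased toward responding “yes”).

liberal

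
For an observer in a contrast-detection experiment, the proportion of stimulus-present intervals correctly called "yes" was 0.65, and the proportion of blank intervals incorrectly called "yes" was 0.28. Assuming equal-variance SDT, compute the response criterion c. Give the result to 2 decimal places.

c = 0.10

Φ⁻¹(H) = Φ⁻¹(0.65) = 0.3853
Φ⁻¹(FA) = Φ⁻¹(0.28) = -0.5828
c = −½·[z(H) + z(FA)] = −0.5 × (0.3853 + (-0.5828)) = 0.09875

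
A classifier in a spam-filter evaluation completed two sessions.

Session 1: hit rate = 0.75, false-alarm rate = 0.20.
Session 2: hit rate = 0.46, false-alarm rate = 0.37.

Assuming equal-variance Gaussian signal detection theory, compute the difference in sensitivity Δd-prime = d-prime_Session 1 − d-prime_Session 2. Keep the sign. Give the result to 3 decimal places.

Session 1: z(0.75) = 0.6745, z(0.20) = -0.8416, d' = 1.5161
Session 2: z(0.46) = -0.1004, z(0.37) = -0.3319, d' = 0.2315
Δd' = d'_Session 1 − d'_Session 2 = 1.5161 − 0.2315 = 1.2846
Session 1 has the higher sensitivity.

Δd-prime = 1.285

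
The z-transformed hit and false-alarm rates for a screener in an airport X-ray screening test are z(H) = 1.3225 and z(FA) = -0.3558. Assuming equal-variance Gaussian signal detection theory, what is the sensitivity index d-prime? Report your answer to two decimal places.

d' = z(H) − z(FA) = 1.3225 − (-0.3558) = 1.6783

d-prime = 1.68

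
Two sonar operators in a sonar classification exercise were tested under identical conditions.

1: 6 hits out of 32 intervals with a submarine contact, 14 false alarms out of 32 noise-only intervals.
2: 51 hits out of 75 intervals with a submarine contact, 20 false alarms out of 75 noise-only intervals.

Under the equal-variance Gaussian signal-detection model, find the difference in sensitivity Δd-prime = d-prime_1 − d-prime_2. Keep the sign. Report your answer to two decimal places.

Δd-prime = -1.82

1: z(0.1875) = -0.887, z(0.4375) = -0.157, d' = -0.730
2: z(0.6800) = 0.468, z(0.2667) = -0.623, d' = 1.091
Δd' = d'_1 − d'_2 = -0.730 − 1.091 = -1.821
2 has the higher sensitivity.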